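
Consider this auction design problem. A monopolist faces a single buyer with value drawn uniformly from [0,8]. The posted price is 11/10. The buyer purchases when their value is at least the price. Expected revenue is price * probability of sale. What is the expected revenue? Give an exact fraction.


Step 1: Posted price r = 11/10, value support [0,8]
Step 2: P(v >= r) = (8 - 11/10)/8 = 69/80
Step 3: Expected revenue = r * P(v >= r) = 11/10 * 69/80
Step 4: Revenue = 759/800

759/800


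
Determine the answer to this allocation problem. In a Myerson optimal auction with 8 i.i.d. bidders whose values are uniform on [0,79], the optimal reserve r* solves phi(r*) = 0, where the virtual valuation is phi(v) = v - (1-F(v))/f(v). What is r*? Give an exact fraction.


Step 1: For U[0,79], F(v) = v/79 and f(v) = 1/79
Step 2: phi(v) = v - (1 - v/79)/(1/79) = v - (79 - v) = 2v - 79
Step 3: Set phi(r*) = 0: 2r* - 79 = 0
Step 4: r* = 79/2 (the number of bidders n = 8 does not enter)

79/2


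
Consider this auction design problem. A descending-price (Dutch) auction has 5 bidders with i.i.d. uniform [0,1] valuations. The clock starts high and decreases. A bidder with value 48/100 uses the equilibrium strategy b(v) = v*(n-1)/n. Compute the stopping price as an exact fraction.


Step 1: Dutch auctions are strategically equivalent to first-price auctions
Step 2: The equilibrium bid is b(v) = v*(n-1)/n
Step 3: b = 12/25 * 4/5
Step 4: b = 48/125

48/125


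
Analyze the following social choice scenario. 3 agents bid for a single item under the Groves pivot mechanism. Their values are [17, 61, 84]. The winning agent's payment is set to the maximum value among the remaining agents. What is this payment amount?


Step 1: The efficient winner is agent 2 with value 84
Step 2: Other agents' values: [17, 61]
Step 3: Pivot payment = max(others) = 61
Step 4: The winner pays 61

61


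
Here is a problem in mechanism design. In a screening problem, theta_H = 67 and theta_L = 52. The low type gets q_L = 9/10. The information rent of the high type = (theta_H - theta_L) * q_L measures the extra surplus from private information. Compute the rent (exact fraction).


Step 1: theta_H - theta_L = 67 - 52 = 15
Step 2: Information rent = (theta_H - theta_L) * q_L
Step 3: = 15 * 9/10
Step 4: = 27/2

27/2


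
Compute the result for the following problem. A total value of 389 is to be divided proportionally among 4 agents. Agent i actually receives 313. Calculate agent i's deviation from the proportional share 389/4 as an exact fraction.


Step 1: Proportional share = 389/4
Step 2: Agent's actual allocation = 313
Step 3: Excess = 313 - 389/4 = 863/4

863/4


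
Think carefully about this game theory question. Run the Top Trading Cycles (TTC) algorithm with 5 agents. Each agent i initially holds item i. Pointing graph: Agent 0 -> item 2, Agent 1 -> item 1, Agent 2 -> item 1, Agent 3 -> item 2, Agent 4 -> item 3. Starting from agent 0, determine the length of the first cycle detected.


Step 1: Trace the pointer graph from agent 0: 0 -> 2 -> 1 -> 1
Step 2: A cycle is detected when we revisit agent 1
Step 3: The cycle is: 1 -> 1
Step 4: Cycle length = 1

1


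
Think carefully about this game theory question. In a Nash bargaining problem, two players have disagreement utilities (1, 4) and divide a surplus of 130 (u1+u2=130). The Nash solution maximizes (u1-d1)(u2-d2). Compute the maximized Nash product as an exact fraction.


Step 1: The Nash solution splits surplus symmetrically above the disagreement point
Step 2: u1 = (total + d1 - d2)/2 = (130 + 1 - 4)/2 = 127/2
Step 3: u2 = (total - d1 + d2)/2 = (130 - 1 + 4)/2 = 133/2
Step 4: Nash product = (127/2 - 1) * (133/2 - 4)
Step 5: = 125/2 * 125/2 = 15625/4

15625/4


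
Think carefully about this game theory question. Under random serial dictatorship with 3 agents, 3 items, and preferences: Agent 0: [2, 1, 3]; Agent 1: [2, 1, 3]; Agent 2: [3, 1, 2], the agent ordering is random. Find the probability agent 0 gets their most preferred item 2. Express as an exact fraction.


Step 1: Agent 0 wants item 2
Step 2: There are 6 possible orderings of agents
Step 3: In 3 orderings, agent 0 gets item 2
Step 4: Probability = 3/6 = 1/2

1/2


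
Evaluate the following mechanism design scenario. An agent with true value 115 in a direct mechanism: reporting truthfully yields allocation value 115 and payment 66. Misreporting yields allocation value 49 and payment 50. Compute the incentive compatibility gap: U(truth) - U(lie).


Step 1: U(truth) = value - payment = 115 - 66 = 49
Step 2: U(lie) = allocation - payment = 49 - 50 = -1
Step 3: IC gap = 49 - (-1) = 50

50


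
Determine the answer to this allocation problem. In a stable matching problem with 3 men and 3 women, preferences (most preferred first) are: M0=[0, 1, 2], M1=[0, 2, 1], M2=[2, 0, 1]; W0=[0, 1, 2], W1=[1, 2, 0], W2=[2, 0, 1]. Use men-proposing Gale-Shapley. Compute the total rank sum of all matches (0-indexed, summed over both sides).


Step 1: Run Gale-Shapley (men propose, women hold best offer):
  M0 proposes to W0; she accepts
  M1 proposes to W0; rejected
  M1 proposes to W2; she accepts
  M2 proposes to W2; she switches from M1
  M1 proposes to W1; she accepts
Step 2: Final matching: W0-M0, W1-M1, W2-M2
Step 3: 0-indexed ranks (man's rank of his match, then woman's): 0 + 0 + 2 + 0 + 0 + 0
Step 4: Total rank sum = 2

2


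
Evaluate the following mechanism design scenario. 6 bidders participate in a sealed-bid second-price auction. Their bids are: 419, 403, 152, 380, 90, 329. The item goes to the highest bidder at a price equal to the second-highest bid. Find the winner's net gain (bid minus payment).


Step 1: Sort bids in descending order: 419, 403, 380, 329, 152, 90
Step 2: The winning bid is the highest: 419
Step 3: The payment equals the second-highest bid: 403
Step 4: Surplus = winner's bid - payment = 419 - 403 = 16

16


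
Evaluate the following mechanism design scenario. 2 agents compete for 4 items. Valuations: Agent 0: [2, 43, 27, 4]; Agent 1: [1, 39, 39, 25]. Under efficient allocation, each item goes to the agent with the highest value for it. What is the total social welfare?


Step 1: For each item, find the maximum value among all agents.
Step 2: Item 0 -> Agent 0 (value 2)
Step 3: Item 1 -> Agent 0 (value 43)
Step 4: Item 2 -> Agent 1 (value 39)
Step 5: Item 3 -> Agent 1 (value 25)
Step 6: Total welfare = 2 + 43 + 39 + 25 = 109

109


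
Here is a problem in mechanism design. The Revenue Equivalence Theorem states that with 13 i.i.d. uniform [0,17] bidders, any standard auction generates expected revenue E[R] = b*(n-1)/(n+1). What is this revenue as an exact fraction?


Step 1: By Revenue Equivalence, expected revenue = b*(n-1)/(n+1)
Step 2: Substituting n = 13, b = 17
Step 3: Revenue = 17*(13-1)/(13+1) = 17*12/14
Step 4: Revenue = 204/14 = 102/7

102/7


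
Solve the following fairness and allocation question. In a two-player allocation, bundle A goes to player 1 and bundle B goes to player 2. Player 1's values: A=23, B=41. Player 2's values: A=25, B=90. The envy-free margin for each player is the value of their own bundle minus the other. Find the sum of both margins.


Step 1: Player 1's margin = v1(A) - v1(B) = 23 - 41 = -18
Step 2: Player 2's margin = v2(B) - v2(A) = 90 - 25 = 65
Step 3: Total margin = -18 + 65 = 47

47


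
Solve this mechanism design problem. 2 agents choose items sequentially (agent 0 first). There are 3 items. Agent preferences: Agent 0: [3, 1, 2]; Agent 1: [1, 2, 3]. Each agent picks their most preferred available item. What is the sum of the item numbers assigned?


Step 1: Agent 0 picks item 3
Step 2: Agent 1 picks item 1
Step 3: Sum = 3 + 1 = 4

4


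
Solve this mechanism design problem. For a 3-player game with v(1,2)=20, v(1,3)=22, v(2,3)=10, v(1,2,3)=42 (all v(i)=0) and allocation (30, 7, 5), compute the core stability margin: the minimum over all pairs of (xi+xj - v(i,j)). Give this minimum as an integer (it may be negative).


Step 1: Slack for coalition (1,2): x1+x2 - v12 = 37 - 20 = 17
Step 2: Slack for coalition (1,3): x1+x3 - v13 = 35 - 22 = 13
Step 3: Slack for coalition (2,3): x2+x3 - v23 = 12 - 10 = 2
Step 4: Minimum slack = min(17, 13, 2) = 2, attained by (2,3); no pair can gain by deviating, so the allocation is in the core

2


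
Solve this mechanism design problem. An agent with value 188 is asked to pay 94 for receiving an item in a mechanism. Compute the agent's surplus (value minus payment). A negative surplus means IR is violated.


Step 1: Surplus = value - payment = 188 - 94 = 94
Step 2: IR is satisfied (surplus >= 0)

94


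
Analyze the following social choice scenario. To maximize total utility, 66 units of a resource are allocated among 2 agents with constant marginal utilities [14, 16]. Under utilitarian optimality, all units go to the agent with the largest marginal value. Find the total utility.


Step 1: The marginal utilities are [14, 16]
Step 2: The highest marginal utility is 16
Step 3: All 66 units go to that agent
Step 4: Total utility = 16 * 66 = 1056

1056


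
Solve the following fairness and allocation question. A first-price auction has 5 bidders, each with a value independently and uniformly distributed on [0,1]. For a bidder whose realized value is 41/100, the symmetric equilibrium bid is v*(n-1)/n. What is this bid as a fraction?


Step 1: The symmetric BNE bidding function is b(v) = v * (n-1) / n
Step 2: Substitute v = 41/100 and n = 5
Step 3: b = 41/100 * 4/5
Step 4: b = 41/125

41/125


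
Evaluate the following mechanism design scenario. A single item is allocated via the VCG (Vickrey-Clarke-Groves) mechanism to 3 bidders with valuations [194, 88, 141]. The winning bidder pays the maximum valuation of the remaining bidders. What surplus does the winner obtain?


Step 1: The winner is the agent with the highest value: agent 0 with value 194
Step 2: Values of other agents: [88, 141]
Step 3: VCG payment = max of others' values = 141
Step 4: Surplus = 194 - 141 = 53

53


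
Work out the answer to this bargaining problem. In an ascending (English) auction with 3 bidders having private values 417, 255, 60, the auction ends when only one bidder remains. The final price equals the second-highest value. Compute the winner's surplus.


Step 1: Identify the highest value: 417
Step 2: Identify the second-highest value: 255
Step 3: The final price = second-highest value = 255
Step 4: Surplus = 417 - 255 = 162

162


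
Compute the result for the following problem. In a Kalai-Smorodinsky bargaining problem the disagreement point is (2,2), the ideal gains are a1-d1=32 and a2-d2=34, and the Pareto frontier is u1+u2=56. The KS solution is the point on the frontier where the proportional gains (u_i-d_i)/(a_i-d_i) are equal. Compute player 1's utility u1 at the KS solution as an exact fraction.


Step 1: At the KS point, (u1-d1)/r1 = (u2-d2)/r2 = t and u1+u2 = 56
Step 2: u1 = d1 + r1*t and u2 = d2 + r2*t, so (d1 + r1*t) + (d2 + r2*t) = 56
Step 3: t = (56 - 2 - 2)/(32 + 34) = 52/66 = 26/33
Step 4: u1 = d1 + r1*t = 2 + 32 * 26/33 = 898/33
Step 5: (Check: u2 = d2 + r2*t = 950/33; u1+u2 = 898/33 + 950/33 = 56, on the frontier.)

898/33


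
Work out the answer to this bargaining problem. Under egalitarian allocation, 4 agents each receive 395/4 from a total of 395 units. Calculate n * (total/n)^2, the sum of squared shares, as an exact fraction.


Step 1: Each agent's share = 395/4
Step 2: Square of each share = (395/4)^2 = 156025/16
Step 3: Sum of squares = 4 * 156025/16 = 156025/4

156025/4


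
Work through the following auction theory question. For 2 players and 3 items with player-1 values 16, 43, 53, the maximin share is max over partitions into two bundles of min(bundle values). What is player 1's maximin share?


Step 1: Item values = 16, 43, 53
Step 2: Enumerate all 2-bundle partitions and take the smaller bundle:
  Partition 1: {16} vs {43,53} -> bundles 16, 96; min = 16
  Partition 2: {43} vs {16,53} -> bundles 43, 69; min = 43
  Partition 3: {53} vs {16,43} -> bundles 53, 59; min = 53
Step 3: MMS = max(16, 43, 53) = 53

53


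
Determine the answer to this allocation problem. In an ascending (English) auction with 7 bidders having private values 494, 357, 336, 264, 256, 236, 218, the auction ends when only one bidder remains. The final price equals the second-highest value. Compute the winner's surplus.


Step 1: Identify the highest value: 494
Step 2: Identify the second-highest value: 357
Step 3: The final price = second-highest value = 357
Step 4: Surplus = 494 - 357 = 137

137


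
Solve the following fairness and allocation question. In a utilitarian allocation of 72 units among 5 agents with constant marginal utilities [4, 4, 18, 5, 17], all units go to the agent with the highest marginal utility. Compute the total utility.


Step 1: The marginal utilities are [4, 4, 18, 5, 17]
Step 2: The highest marginal utility is 18
Step 3: All 72 units go to that agent
Step 4: Total utility = 18 * 72 = 1296

1296


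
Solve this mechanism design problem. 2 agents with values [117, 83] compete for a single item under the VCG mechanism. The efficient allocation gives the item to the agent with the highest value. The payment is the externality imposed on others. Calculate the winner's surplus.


Step 1: The winner is the agent with the highest value: agent 0 with value 117
Step 2: Values of other agents: [83]
Step 3: VCG payment = max of others' values = 83
Step 4: Surplus = 117 - 83 = 34

34


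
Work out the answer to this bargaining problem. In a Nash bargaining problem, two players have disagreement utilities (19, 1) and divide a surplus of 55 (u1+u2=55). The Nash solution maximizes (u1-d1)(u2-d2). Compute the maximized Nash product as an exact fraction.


Step 1: The Nash solution splits surplus symmetrically above the disagreement point
Step 2: u1 = (total + d1 - d2)/2 = (55 + 19 - 1)/2 = 73/2
Step 3: u2 = (total - d1 + d2)/2 = (55 - 19 + 1)/2 = 37/2
Step 4: Nash product = (73/2 - 19) * (37/2 - 1)
Step 5: = 35/2 * 35/2 = 1225/4

1225/4


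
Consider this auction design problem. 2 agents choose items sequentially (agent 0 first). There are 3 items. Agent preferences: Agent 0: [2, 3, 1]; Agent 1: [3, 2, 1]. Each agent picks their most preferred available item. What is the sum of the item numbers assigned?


Step 1: Agent 0 picks item 2
Step 2: Agent 1 picks item 3
Step 3: Sum = 2 + 3 = 5

5


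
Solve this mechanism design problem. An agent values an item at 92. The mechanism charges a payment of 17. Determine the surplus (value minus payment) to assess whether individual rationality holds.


Step 1: Surplus = value - payment = 92 - 17 = 75
Step 2: IR is satisfied (surplus >= 0)

75


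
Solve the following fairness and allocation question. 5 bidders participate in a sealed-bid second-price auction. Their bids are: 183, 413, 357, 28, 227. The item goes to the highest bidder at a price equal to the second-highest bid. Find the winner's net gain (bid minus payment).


Step 1: Sort bids in descending order: 413, 357, 227, 183, 28
Step 2: The winning bid is the highest: 413
Step 3: The payment equals the second-highest bid: 357
Step 4: Surplus = winner's bid - payment = 413 - 357 = 56

56


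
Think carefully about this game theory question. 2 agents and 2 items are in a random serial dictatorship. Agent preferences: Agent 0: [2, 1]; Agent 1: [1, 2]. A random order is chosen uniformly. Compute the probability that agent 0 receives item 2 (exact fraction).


Step 1: Agent 0 wants item 2
Step 2: There are 2 possible orderings of agents
Step 3: In 2 orderings, agent 0 gets item 2
Step 4: Probability = 2/2 = 1

1


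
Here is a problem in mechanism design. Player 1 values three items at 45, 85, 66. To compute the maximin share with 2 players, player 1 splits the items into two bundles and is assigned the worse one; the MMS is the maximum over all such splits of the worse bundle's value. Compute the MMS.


Step 1: Item values = 45, 85, 66
Step 2: Enumerate all 2-bundle partitions and take the smaller bundle:
  Partition 1: {45} vs {85,66} -> bundles 45, 151; min = 45
  Partition 2: {85} vs {45,66} -> bundles 85, 111; min = 85
  Partition 3: {66} vs {45,85} -> bundles 66, 130; min = 66
Step 3: MMS = max(45, 85, 66) = 85

85


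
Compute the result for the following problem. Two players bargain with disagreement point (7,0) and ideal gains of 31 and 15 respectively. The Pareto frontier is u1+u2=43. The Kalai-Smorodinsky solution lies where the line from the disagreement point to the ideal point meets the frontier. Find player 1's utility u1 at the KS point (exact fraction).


Step 1: At the KS point, (u1-d1)/r1 = (u2-d2)/r2 = t and u1+u2 = 43
Step 2: u1 = d1 + r1*t and u2 = d2 + r2*t, so (d1 + r1*t) + (d2 + r2*t) = 43
Step 3: t = (43 - 7 - 0)/(31 + 15) = 36/46 = 18/23
Step 4: u1 = d1 + r1*t = 7 + 31 * 18/23 = 719/23
Step 5: (Check: u2 = d2 + r2*t = 270/23; u1+u2 = 719/23 + 270/23 = 43, on the frontier.)

719/23


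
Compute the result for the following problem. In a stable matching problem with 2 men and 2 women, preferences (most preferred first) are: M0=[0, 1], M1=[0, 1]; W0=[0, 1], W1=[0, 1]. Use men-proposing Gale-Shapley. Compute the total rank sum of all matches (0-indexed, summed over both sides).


Step 1: Run Gale-Shapley (men propose, women hold best offer):
  M0 proposes to W0; she accepts
  M1 proposes to W0; rejected
  M1 proposes to W1; she accepts
Step 2: Final matching: W0-M0, W1-M1
Step 3: 0-indexed ranks (man's rank of his match, then woman's): 0 + 0 + 1 + 1
Step 4: Total rank sum = 2

2


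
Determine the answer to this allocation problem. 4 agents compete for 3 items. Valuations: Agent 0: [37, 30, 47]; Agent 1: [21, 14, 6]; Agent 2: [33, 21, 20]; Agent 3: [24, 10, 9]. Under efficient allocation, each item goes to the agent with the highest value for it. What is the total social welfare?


Step 1: For each item, find the maximum value among all agents.
Step 2: Item 0 -> Agent 0 (value 37)
Step 3: Item 1 -> Agent 0 (value 30)
Step 4: Item 2 -> Agent 0 (value 47)
Step 5: Total welfare = 37 + 30 + 47 = 114

114


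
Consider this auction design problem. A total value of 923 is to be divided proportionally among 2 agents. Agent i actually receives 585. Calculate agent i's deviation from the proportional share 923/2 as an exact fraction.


Step 1: Proportional share = 923/2
Step 2: Agent's actual allocation = 585
Step 3: Excess = 585 - 923/2 = 247/2

247/2


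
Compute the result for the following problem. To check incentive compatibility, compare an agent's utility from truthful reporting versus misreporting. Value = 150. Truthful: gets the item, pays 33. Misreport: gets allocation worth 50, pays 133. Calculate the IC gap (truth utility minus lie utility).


Step 1: U(truth) = value - payment = 150 - 33 = 117
Step 2: U(lie) = allocation - payment = 50 - 133 = -83
Step 3: IC gap = 117 - (-83) = 200

200


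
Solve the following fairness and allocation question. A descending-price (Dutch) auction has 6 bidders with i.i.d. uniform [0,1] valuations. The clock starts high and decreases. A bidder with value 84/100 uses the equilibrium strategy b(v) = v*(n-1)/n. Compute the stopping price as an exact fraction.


Step 1: Dutch auctions are strategically equivalent to first-price auctions
Step 2: The equilibrium bid is b(v) = v*(n-1)/n
Step 3: b = 21/25 * 5/6
Step 4: b = 7/10

7/10


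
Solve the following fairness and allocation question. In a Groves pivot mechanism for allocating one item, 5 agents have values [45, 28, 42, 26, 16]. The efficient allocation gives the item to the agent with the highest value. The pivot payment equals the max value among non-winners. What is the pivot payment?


Step 1: The efficient winner is agent 0 with value 45
Step 2: Other agents' values: [28, 42, 26, 16]
Step 3: Pivot payment = max(others) = 42
Step 4: The winner pays 42

42


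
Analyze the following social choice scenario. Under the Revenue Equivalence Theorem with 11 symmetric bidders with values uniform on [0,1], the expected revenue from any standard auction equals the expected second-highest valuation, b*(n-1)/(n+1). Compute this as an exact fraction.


Step 1: By Revenue Equivalence, expected revenue = b*(n-1)/(n+1)
Step 2: Substituting n = 11, b = 1
Step 3: Revenue = 1*(11-1)/(11+1) = 1*10/12
Step 4: Revenue = 10/12 = 5/6

5/6


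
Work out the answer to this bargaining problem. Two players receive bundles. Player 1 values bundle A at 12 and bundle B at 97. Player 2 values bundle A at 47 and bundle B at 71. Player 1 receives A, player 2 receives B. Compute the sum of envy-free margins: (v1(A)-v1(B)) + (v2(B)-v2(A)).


Step 1: Player 1's margin = v1(A) - v1(B) = 12 - 97 = -85
Step 2: Player 2's margin = v2(B) - v2(A) = 71 - 47 = 24
Step 3: Total margin = -85 + 24 = -61

-61


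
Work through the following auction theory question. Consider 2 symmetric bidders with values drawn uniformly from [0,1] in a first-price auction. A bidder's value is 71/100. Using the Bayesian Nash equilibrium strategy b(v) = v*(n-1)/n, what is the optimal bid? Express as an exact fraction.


Step 1: The symmetric BNE bidding function is b(v) = v * (n-1) / n
Step 2: Substitute v = 71/100 and n = 2
Step 3: b = 71/100 * 1/2
Step 4: b = 71/200

71/200


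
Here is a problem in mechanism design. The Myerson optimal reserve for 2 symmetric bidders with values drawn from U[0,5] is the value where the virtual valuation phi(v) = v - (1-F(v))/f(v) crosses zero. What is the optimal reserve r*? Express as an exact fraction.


Step 1: For U[0,5], F(v) = v/5 and f(v) = 1/5
Step 2: phi(v) = v - (1 - v/5)/(1/5) = v - (5 - v) = 2v - 5
Step 3: Set phi(r*) = 0: 2r* - 5 = 0
Step 4: r* = 5/2 (the number of bidders n = 2 does not enter)

5/2


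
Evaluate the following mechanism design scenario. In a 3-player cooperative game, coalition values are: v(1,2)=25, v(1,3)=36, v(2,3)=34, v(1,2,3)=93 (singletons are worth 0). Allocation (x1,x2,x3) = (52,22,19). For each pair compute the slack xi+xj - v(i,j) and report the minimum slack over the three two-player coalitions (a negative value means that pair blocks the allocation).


Step 1: Slack for coalition (1,2): x1+x2 - v12 = 74 - 25 = 49
Step 2: Slack for coalition (1,3): x1+x3 - v13 = 71 - 36 = 35
Step 3: Slack for coalition (2,3): x2+x3 - v23 = 41 - 34 = 7
Step 4: Minimum slack = min(49, 35, 7) = 7, attained by (2,3); no pair can gain by deviating, so the allocation is in the core

7


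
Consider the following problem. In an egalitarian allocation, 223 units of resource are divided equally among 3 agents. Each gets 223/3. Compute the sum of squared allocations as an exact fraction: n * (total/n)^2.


Step 1: Each agent's share = 223/3
Step 2: Square of each share = (223/3)^2 = 49729/9
Step 3: Sum of squares = 3 * 49729/9 = 49729/3

49729/3


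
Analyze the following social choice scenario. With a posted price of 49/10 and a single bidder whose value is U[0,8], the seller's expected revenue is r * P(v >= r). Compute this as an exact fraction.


Step 1: Posted price r = 49/10, value support [0,8]
Step 2: P(v >= r) = (8 - 49/10)/8 = 31/80
Step 3: Expected revenue = r * P(v >= r) = 49/10 * 31/80
Step 4: Revenue = 1519/800

1519/800


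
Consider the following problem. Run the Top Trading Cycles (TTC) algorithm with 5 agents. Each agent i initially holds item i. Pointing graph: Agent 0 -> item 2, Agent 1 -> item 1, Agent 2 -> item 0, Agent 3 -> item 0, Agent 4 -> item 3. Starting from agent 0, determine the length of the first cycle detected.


Step 1: Trace the pointer graph from agent 0: 0 -> 2 -> 0
Step 2: A cycle is detected when we revisit agent 0
Step 3: The cycle is: 0 -> 2 -> 0
Step 4: Cycle length = 2

2


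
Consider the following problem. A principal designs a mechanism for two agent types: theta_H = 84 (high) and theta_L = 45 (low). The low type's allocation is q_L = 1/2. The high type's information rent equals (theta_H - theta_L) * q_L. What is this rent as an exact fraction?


Step 1: theta_H - theta_L = 84 - 45 = 39
Step 2: Information rent = (theta_H - theta_L) * q_L
Step 3: = 39 * 1/2
Step 4: = 39/2

39/2


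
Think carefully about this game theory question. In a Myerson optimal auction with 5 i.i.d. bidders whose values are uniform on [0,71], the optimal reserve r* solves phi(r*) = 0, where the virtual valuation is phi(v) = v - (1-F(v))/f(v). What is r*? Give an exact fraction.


Step 1: For U[0,71], F(v) = v/71 and f(v) = 1/71
Step 2: phi(v) = v - (1 - v/71)/(1/71) = v - (71 - v) = 2v - 71
Step 3: Set phi(r*) = 0: 2r* - 71 = 0
Step 4: r* = 71/2 (the number of bidders n = 5 does not enter)

71/2


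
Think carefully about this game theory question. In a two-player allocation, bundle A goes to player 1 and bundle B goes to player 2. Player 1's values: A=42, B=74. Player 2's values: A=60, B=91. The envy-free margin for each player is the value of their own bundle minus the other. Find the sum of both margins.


Step 1: Player 1's margin = v1(A) - v1(B) = 42 - 74 = -32
Step 2: Player 2's margin = v2(B) - v2(A) = 91 - 60 = 31
Step 3: Total margin = -32 + 31 = -1

-1


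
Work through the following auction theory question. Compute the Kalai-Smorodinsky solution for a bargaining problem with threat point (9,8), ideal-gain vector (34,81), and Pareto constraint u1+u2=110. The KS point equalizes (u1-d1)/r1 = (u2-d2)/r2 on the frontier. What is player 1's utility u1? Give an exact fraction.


Step 1: At the KS point, (u1-d1)/r1 = (u2-d2)/r2 = t and u1+u2 = 110
Step 2: u1 = d1 + r1*t and u2 = d2 + r2*t, so (d1 + r1*t) + (d2 + r2*t) = 110
Step 3: t = (110 - 9 - 8)/(34 + 81) = 93/115
Step 4: u1 = d1 + r1*t = 9 + 34 * 93/115 = 4197/115
Step 5: (Check: u2 = d2 + r2*t = 8453/115; u1+u2 = 4197/115 + 8453/115 = 110, on the frontier.)

4197/115


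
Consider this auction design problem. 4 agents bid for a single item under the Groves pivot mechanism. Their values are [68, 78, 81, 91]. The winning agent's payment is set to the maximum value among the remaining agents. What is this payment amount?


Step 1: The efficient winner is agent 3 with value 91
Step 2: Other agents' values: [68, 78, 81]
Step 3: Pivot payment = max(others) = 81
Step 4: The winner pays 81

81


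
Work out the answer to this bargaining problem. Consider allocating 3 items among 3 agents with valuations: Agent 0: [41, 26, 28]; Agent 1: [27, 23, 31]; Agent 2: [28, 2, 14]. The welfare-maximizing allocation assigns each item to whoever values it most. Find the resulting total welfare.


Step 1: For each item, find the maximum value among all agents.
Step 2: Item 0 -> Agent 0 (value 41)
Step 3: Item 1 -> Agent 0 (value 26)
Step 4: Item 2 -> Agent 1 (value 31)
Step 5: Total welfare = 41 + 26 + 31 = 98

98


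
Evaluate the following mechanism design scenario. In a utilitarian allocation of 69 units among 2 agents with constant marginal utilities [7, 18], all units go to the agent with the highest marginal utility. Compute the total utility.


Step 1: The marginal utilities are [7, 18]
Step 2: The highest marginal utility is 18
Step 3: All 69 units go to that agent
Step 4: Total utility = 18 * 69 = 1242

1242


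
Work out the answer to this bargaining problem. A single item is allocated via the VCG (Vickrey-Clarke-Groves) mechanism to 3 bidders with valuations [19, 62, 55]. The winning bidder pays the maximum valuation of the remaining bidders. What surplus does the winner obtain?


Step 1: The winner is the agent with the highest value: agent 1 with value 62
Step 2: Values of other agents: [19, 55]
Step 3: VCG payment = max of others' values = 55
Step 4: Surplus = 62 - 55 = 7

7


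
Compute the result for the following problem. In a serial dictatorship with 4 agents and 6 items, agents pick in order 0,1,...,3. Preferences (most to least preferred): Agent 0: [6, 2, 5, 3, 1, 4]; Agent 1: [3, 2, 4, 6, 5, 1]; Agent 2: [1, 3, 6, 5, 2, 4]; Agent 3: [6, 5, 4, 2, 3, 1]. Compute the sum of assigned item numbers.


Step 1: Agent 0 picks item 6
Step 2: Agent 1 picks item 3
Step 3: Agent 2 picks item 1
Step 4: Agent 3 picks item 5
Step 5: Sum = 6 + 3 + 1 + 5 = 15

15


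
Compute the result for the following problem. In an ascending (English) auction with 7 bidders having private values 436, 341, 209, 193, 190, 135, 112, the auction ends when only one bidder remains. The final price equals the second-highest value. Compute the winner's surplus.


Step 1: Identify the highest value: 436
Step 2: Identify the second-highest value: 341
Step 3: The final price = second-highest value = 341
Step 4: Surplus = 436 - 341 = 95

95


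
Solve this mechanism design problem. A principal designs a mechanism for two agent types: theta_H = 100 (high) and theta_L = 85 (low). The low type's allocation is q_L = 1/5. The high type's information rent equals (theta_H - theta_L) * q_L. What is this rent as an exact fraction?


Step 1: theta_H - theta_L = 100 - 85 = 15
Step 2: Information rent = (theta_H - theta_L) * q_L
Step 3: = 15 * 1/5
Step 4: = 3

3


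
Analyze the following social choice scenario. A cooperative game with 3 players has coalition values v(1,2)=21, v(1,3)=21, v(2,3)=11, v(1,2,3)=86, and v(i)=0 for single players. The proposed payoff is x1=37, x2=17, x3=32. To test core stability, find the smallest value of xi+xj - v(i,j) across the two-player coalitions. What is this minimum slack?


Step 1: Slack for coalition (1,2): x1+x2 - v12 = 54 - 21 = 33
Step 2: Slack for coalition (1,3): x1+x3 - v13 = 69 - 21 = 48
Step 3: Slack for coalition (2,3): x2+x3 - v23 = 49 - 11 = 38
Step 4: Minimum slack = min(33, 48, 38) = 33, attained by (1,2); no pair can gain by deviating, so the allocation is in the core

33


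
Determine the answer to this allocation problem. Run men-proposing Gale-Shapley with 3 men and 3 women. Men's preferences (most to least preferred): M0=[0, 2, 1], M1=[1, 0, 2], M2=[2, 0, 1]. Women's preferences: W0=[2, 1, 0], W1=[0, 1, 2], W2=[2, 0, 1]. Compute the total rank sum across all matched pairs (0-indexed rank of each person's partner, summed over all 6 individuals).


Step 1: Run Gale-Shapley (men propose, women hold best offer):
  M0 proposes to W0; she accepts
  M1 proposes to W1; she accepts
  M2 proposes to W2; she accepts
Step 2: Final matching: W0-M0, W1-M1, W2-M2
Step 3: 0-indexed ranks (man's rank of his match, then woman's): 0 + 2 + 0 + 1 + 0 + 0
Step 4: Total rank sum = 3

3


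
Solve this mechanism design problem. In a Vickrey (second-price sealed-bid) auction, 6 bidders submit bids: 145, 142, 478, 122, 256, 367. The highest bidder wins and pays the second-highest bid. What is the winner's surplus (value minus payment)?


Step 1: Sort bids in descending order: 478, 367, 256, 145, 142, 122
Step 2: The winning bid is the highest: 478
Step 3: The payment equals the second-highest bid: 367
Step 4: Surplus = winner's bid - payment = 478 - 367 = 111

111


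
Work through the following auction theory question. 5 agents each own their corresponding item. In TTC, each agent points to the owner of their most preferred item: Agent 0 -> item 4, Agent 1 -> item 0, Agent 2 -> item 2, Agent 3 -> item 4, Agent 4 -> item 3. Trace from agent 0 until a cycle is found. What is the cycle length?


Step 1: Trace the pointer graph from agent 0: 0 -> 4 -> 3 -> 4
Step 2: A cycle is detected when we revisit agent 4
Step 3: The cycle is: 4 -> 3 -> 4
Step 4: Cycle length = 2

2


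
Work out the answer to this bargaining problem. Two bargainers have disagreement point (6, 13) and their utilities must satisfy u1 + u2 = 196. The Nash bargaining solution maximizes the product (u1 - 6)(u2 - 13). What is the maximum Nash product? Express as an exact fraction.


Step 1: The Nash solution splits surplus symmetrically above the disagreement point
Step 2: u1 = (total + d1 - d2)/2 = (196 + 6 - 13)/2 = 189/2
Step 3: u2 = (total - d1 + d2)/2 = (196 - 6 + 13)/2 = 203/2
Step 4: Nash product = (189/2 - 6) * (203/2 - 13)
Step 5: = 177/2 * 177/2 = 31329/4

31329/4


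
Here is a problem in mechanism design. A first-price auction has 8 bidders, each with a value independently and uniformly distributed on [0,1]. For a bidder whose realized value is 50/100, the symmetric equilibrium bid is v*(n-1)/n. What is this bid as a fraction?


Step 1: The symmetric BNE bidding function is b(v) = v * (n-1) / n
Step 2: Substitute v = 1/2 and n = 8
Step 3: b = 1/2 * 7/8
Step 4: b = 7/16

7/16


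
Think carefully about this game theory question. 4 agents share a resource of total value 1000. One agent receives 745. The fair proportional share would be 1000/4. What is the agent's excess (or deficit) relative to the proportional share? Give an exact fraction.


Step 1: Proportional share = 1000/4 = 250
Step 2: Agent's actual allocation = 745
Step 3: Excess = 745 - 250 = 495

495


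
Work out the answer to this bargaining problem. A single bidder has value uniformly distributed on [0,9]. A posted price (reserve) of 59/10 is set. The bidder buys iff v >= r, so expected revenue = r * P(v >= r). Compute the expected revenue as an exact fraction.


Step 1: Posted price r = 59/10, value support [0,9]
Step 2: P(v >= r) = (9 - 59/10)/9 = 31/90
Step 3: Expected revenue = r * P(v >= r) = 59/10 * 31/90
Step 4: Revenue = 1829/900

1829/900


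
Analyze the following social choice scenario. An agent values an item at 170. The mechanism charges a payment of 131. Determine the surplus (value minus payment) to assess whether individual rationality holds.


Step 1: Surplus = value - payment = 170 - 131 = 39
Step 2: IR is satisfied (surplus >= 0)

39


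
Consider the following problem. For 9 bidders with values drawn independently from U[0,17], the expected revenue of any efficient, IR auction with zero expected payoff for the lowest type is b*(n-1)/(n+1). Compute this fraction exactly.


Step 1: By Revenue Equivalence, expected revenue = b*(n-1)/(n+1)
Step 2: Substituting n = 9, b = 17
Step 3: Revenue = 17*(9-1)/(9+1) = 17*8/10
Step 4: Revenue = 136/10 = 68/5

68/5


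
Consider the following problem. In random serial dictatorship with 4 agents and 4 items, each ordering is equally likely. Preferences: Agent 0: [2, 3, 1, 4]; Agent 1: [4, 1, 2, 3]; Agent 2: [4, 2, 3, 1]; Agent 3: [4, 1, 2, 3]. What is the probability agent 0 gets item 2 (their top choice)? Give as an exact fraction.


Step 1: Agent 0 wants item 2
Step 2: There are 24 possible orderings of agents
Step 3: In 16 orderings, agent 0 gets item 2
Step 4: Probability = 16/24 = 2/3

2/3


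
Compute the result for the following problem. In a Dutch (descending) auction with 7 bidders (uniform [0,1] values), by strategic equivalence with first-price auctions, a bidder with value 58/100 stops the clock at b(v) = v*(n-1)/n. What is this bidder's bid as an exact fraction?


Step 1: Dutch auctions are strategically equivalent to first-price auctions
Step 2: The equilibrium bid is b(v) = v*(n-1)/n
Step 3: b = 29/50 * 6/7
Step 4: b = 87/175

87/175


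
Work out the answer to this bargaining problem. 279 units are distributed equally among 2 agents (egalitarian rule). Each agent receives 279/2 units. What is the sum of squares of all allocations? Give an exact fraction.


Step 1: Each agent's share = 279/2
Step 2: Square of each share = (279/2)^2 = 77841/4
Step 3: Sum of squares = 2 * 77841/4 = 77841/2

77841/2


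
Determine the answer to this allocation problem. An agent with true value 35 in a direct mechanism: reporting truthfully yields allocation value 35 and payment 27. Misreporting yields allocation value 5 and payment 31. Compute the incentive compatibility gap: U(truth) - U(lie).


Step 1: U(truth) = value - payment = 35 - 27 = 8
Step 2: U(lie) = allocation - payment = 5 - 31 = -26
Step 3: IC gap = 8 - (-26) = 34

34


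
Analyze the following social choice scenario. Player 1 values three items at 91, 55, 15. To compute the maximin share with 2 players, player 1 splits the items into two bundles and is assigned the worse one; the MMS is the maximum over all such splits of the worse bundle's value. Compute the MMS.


Step 1: Item values = 91, 55, 15
Step 2: Enumerate all 2-bundle partitions and take the smaller bundle:
  Partition 1: {91} vs {55,15} -> bundles 91, 70; min = 70
  Partition 2: {55} vs {91,15} -> bundles 55, 106; min = 55
  Partition 3: {15} vs {91,55} -> bundles 15, 146; min = 15
Step 3: MMS = max(70, 55, 15) = 70

70


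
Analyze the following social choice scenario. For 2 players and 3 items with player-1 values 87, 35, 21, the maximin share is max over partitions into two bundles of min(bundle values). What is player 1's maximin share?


Step 1: Item values = 87, 35, 21
Step 2: Enumerate all 2-bundle partitions and take the smaller bundle:
  Partition 1: {87} vs {35,21} -> bundles 87, 56; min = 56
  Partition 2: {35} vs {87,21} -> bundles 35, 108; min = 35
  Partition 3: {21} vs {87,35} -> bundles 21, 122; min = 21
Step 3: MMS = max(56, 35, 21) = 56

56


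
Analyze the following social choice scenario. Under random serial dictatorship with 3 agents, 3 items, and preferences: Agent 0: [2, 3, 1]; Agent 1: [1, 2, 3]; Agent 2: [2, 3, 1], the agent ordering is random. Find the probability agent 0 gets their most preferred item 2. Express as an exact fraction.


Step 1: Agent 0 wants item 2
Step 2: There are 6 possible orderings of agents
Step 3: In 3 orderings, agent 0 gets item 2
Step 4: Probability = 3/6 = 1/2

1/2


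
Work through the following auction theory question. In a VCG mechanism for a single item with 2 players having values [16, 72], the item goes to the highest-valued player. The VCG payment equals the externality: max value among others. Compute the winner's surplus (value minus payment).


Step 1: The winner is the agent with the highest value: agent 1 with value 72
Step 2: Values of other agents: [16]
Step 3: VCG payment = max of others' values = 16
Step 4: Surplus = 72 - 16 = 56

56


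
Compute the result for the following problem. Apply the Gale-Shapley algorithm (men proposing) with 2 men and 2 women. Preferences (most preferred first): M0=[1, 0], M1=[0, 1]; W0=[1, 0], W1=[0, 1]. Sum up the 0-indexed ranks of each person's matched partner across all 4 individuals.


Step 1: Run Gale-Shapley (men propose, women hold best offer):
  M0 proposes to W1; she accepts
  M1 proposes to W0; she accepts
Step 2: Final matching: W0-M1, W1-M0
Step 3: 0-indexed ranks (man's rank of his match, then woman's): 0 + 0 + 0 + 0
Step 4: Total rank sum = 0

0


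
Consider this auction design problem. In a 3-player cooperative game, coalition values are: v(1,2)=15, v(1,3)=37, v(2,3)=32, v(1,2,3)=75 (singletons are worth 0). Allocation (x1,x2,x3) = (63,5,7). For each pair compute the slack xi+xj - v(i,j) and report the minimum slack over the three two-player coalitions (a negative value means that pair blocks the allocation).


Step 1: Slack for coalition (1,2): x1+x2 - v12 = 68 - 15 = 53
Step 2: Slack for coalition (1,3): x1+x3 - v13 = 70 - 37 = 33
Step 3: Slack for coalition (2,3): x2+x3 - v23 = 12 - 32 = -20
Step 4: Minimum slack = min(53, 33, -20) = -20, attained by (2,3); coalition (2,3) can block (slack < 0), so the allocation is not in the core

-20


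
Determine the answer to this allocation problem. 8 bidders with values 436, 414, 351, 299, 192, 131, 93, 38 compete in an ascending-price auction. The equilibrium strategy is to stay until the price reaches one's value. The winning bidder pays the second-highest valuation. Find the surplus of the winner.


Step 1: Identify the highest value: 436
Step 2: Identify the second-highest value: 414
Step 3: The final price = second-highest value = 414
Step 4: Surplus = 436 - 414 = 22

22


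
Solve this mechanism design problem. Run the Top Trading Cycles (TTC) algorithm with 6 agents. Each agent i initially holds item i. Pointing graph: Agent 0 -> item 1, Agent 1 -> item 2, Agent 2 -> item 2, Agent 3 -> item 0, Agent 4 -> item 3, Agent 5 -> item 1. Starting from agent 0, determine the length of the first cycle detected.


Step 1: Trace the pointer graph from agent 0: 0 -> 1 -> 2 -> 2
Step 2: A cycle is detected when we revisit agent 2
Step 3: The cycle is: 2 -> 2
Step 4: Cycle length = 1

1
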